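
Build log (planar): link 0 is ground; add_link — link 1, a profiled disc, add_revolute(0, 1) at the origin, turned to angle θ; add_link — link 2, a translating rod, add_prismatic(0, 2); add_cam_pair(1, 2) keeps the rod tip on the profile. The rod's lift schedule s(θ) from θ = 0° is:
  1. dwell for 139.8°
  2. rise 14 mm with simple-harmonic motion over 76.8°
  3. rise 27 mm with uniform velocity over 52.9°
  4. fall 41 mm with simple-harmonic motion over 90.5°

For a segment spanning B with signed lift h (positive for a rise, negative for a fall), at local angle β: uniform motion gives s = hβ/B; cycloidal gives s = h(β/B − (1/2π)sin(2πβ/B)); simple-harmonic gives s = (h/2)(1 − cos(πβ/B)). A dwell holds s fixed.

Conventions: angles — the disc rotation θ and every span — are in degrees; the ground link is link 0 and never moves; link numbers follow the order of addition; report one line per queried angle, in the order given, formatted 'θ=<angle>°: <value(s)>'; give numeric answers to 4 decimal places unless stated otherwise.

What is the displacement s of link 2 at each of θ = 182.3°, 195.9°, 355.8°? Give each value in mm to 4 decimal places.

seg 1 [0°–139.8°] dwell: s stays 0.0000
seg 2 [139.8°–216.6°] simple-harmonic, h=14: θ=182.3° here. β=42.5, B=76.8. 14/2·(1 − cos(π·0.5534)) = 8.1685 → s = 8.1685
seg 2 [139.8°–216.6°] simple-harmonic, h=14: θ=195.9° here. β=56.1, B=76.8. 14/2·(1 − cos(π·0.7305)) = 11.6369 → s = 11.6369
seg 2 [139.8°–216.6°] simple-harmonic, h=14: full span → s += 14 → s = 14.0000
seg 3 [216.6°–269.5°] uniform, h=27: full span → s += 27 → s = 41.0000
seg 4 [269.5°–360°] simple-harmonic, h=-41: θ=355.8° here. β=86.3, B=90.5. -41/2·(1 − cos(π·0.9536)) = -40.7825 → s = 0.2175

θ=182.3°: 8.1685
θ=195.9°: 11.6369
θ=355.8°: 0.2175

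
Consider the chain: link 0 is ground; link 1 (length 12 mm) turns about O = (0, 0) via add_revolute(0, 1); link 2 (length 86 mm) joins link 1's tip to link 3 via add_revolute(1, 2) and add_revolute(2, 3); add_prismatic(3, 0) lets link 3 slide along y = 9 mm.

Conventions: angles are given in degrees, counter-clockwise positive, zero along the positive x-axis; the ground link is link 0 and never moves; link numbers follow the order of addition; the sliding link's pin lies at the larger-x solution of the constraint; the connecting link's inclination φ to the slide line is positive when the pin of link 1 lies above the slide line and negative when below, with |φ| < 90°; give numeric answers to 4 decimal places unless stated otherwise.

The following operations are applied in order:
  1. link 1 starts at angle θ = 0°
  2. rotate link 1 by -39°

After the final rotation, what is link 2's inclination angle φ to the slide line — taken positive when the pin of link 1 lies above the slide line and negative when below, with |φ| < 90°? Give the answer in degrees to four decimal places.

geometry: r = 12 mm, L = 86 mm, e = 9 mm; θ starts at 0°
rotate link 1 by -39°: θ ← 0° -39° = -39°
h = r sin θ − e = -7.551845 − 9 = -16.551845
sin φ = h / L = -16.551845 / 86 = -0.19246331
φ = arcsin(-0.19246331) = -11.096575°

-11.0966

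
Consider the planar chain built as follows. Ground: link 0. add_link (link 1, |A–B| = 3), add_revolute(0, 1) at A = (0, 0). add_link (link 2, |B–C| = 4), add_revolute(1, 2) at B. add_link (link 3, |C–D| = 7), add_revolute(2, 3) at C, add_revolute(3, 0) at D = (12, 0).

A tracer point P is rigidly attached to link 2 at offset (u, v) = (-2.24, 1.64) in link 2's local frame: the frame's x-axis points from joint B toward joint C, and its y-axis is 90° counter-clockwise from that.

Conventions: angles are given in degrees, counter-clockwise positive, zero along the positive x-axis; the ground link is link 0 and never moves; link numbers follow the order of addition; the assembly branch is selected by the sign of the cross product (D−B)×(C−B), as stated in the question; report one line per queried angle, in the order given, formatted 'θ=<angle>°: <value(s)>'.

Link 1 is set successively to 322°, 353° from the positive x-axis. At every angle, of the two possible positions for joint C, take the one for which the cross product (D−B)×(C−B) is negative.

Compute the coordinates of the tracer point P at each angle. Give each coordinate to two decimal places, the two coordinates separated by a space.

A=(0,0), D=(12.00,0)
θ=322°: B = A + 3.00·(cos322°, sin322°) = (2.3640, -1.8470)
θ=322°: |BD| = 9.8114
θ=322°: circle(B,4.00) ∩ circle(D,7.00): a=3.2240, h=2.3677
θ=322°:   candidates: C₊=(5.0846,1.0853) cross=23.230; C₋=(5.9761,-3.5654) cross=-23.230
θ=322°:   branch - wants cross < 0 → take C=(5.9761,-3.5654) (cross=-23.230)
θ=322°: ex = (C−B)/|BC| = (0.9030,-0.4296); ey = (0.4296,0.9030)
θ=322°: P = B + -2.24·ex + 1.64·ey = (1.0459,0.5963)
θ=353°: B = A + 3.00·(cos353°, sin353°) = (2.9776, -0.3656)
θ=353°: |BD| = 9.0298
θ=353°: circle(B,4.00) ∩ circle(D,7.00): a=2.6876, h=2.9626
θ=353°:   candidates: C₊=(5.5431,2.7034) cross=26.751; C₋=(5.7830,-3.2169) cross=-26.751
θ=353°:   branch - wants cross < 0 → take C=(5.7830,-3.2169) (cross=-26.751)
θ=353°: ex = (C−B)/|BC| = (0.7013,-0.7128); ey = (0.7128,0.7013)
θ=353°: P = B + -2.24·ex + 1.64·ey = (2.5757,2.3813)

θ=322°: 1.05 0.60
θ=353°: 2.58 2.38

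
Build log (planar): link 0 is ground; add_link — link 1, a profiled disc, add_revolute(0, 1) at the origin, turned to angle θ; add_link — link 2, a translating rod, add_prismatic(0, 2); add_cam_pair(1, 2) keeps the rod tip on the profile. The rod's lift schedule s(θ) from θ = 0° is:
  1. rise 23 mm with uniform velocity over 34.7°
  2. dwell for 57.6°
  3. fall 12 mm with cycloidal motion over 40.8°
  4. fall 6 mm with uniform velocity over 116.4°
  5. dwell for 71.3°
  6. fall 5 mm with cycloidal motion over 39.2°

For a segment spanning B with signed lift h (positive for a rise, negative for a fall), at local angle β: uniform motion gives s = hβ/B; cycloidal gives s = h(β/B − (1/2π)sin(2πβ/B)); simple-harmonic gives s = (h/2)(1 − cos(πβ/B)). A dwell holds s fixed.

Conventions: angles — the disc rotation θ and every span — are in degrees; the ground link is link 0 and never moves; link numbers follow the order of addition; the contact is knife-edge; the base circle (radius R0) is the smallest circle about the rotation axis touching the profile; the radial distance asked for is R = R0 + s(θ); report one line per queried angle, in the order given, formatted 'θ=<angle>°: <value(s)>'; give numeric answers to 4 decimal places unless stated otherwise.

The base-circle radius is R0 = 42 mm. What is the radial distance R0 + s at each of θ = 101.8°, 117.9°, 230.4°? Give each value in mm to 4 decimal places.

seg 1 [0°–34.7°] uniform, h=23: full span → s += 23 → s = 23.0000
seg 2 [34.7°–92.3°] dwell: s stays 23.0000
seg 3 [92.3°–133.1°] cycloidal, h=-12: θ=101.8° here. β=9.5, B=40.8. -12·(0.2328 − sin(2π·0.2328)/(2π)) = -0.8953 → s = 22.1047
seg 3 [92.3°–133.1°] cycloidal, h=-12: θ=117.9° here. β=25.6, B=40.8. -12·(0.6275 − sin(2π·0.6275)/(2π)) = -8.9005 → s = 14.0995
seg 3 [92.3°–133.1°] cycloidal, h=-12: full span → s += -12 → s = 11.0000
seg 4 [133.1°–249.5°] uniform, h=-6: θ=230.4° here. β=97.3, B=116.4. -6·97.3/116.4 = -5.0155 → s = 5.9845
θ=101.8°: R = R0 + s = 42 + 22.1047 = 64.1047
θ=117.9°: R = R0 + s = 42 + 14.0995 = 56.0995
θ=230.4°: R = R0 + s = 42 + 5.9845 = 47.9845

θ=101.8°: 64.1047
θ=117.9°: 56.0995
θ=230.4°: 47.9845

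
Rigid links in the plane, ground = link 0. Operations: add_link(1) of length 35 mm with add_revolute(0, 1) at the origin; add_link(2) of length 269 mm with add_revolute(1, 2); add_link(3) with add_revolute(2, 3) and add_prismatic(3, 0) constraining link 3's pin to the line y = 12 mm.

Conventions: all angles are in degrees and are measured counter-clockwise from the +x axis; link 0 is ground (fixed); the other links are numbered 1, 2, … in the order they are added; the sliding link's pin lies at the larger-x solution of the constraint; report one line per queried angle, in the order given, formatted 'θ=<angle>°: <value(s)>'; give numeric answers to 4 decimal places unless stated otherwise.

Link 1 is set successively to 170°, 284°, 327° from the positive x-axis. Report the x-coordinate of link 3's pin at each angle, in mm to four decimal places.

geometry: r = 35 mm, L = 269 mm, e = 12 mm
θ=170°: crank pin P = (r cos θ, r sin θ) = (-34.468271, 6.077686)
θ=170°: h = r sin θ − e = 6.077686 − 12 = -5.922314
θ=170°: x = r cos θ + √(L² − h²) = -34.468271 + 268.934799 = 234.466528
θ=284°: crank pin P = (r cos θ, r sin θ) = (8.467266, -33.960350)
θ=284°: h = r sin θ − e = -33.960350 − 12 = -45.960350
θ=284°: x = r cos θ + √(L² − h²) = 8.467266 + 265.044612 = 273.511878
θ=327°: crank pin P = (r cos θ, r sin θ) = (29.353470, -19.062366)
θ=327°: h = r sin θ − e = -19.062366 − 12 = -31.062366
θ=327°: x = r cos θ + √(L² − h²) = 29.353470 + 267.200542 = 296.554011

θ=170°: 234.4665
θ=284°: 273.5119
θ=327°: 296.5540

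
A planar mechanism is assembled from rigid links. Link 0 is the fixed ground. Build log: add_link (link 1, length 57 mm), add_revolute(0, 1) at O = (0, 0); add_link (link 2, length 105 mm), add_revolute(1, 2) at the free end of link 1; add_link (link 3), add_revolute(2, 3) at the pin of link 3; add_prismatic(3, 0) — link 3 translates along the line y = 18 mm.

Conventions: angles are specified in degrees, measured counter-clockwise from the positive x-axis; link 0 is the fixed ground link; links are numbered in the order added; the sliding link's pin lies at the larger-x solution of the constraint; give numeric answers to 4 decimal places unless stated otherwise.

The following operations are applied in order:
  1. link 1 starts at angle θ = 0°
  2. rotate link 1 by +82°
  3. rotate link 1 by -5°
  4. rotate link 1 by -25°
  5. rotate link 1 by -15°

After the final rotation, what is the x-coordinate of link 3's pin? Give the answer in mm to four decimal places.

geometry: r = 57 mm, L = 105 mm, e = 18 mm; θ starts at 0°
rotate link 1 by +82°: θ ← 0° +82° = 82°
rotate link 1 by -5°: θ ← 82° -5° = 77°
rotate link 1 by -25°: θ ← 77° -25° = 52°
rotate link 1 by -15°: θ ← 52° -15° = 37°
crank pin P = (r cos θ, r sin θ) = (45.522224, 34.303456)
h = r sin θ − e = 34.303456 − 18 = 16.303456
x = r cos θ + √(L² − h²) = 45.522224 + 103.726551 = 149.248775

149.2488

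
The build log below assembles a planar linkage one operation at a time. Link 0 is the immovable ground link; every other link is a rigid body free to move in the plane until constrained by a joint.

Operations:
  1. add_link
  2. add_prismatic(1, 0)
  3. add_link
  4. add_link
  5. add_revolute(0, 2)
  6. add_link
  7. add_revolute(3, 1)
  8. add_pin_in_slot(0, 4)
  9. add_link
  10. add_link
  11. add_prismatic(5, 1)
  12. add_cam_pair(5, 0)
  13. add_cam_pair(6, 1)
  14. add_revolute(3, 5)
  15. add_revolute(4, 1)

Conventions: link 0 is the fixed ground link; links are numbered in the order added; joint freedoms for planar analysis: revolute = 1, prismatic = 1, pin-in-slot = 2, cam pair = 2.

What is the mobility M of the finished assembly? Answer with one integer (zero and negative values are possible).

ground; <1,0,0>
#1 <2,0,0>
P:1↔0 J1 <2,1,0>
#2 <3,1,0>
#3 <4,1,0>
R:0↔2 J1 <4,2,0>
#4 <5,2,0>
R:3↔1 J1 <5,3,0>
PS:0↔4 J2 <5,3,1>
#5 <6,3,1>
#6 <7,3,1>
P:5↔1 J1 <7,4,1>
C:5↔0 J2 <7,4,2>
C:6↔1 J2 <7,4,3>
R:3↔5 J1 <7,5,3>
R:4↔1 J1 <7,6,3>
3×6 − 2×6 − 1×3 = 3

M = 3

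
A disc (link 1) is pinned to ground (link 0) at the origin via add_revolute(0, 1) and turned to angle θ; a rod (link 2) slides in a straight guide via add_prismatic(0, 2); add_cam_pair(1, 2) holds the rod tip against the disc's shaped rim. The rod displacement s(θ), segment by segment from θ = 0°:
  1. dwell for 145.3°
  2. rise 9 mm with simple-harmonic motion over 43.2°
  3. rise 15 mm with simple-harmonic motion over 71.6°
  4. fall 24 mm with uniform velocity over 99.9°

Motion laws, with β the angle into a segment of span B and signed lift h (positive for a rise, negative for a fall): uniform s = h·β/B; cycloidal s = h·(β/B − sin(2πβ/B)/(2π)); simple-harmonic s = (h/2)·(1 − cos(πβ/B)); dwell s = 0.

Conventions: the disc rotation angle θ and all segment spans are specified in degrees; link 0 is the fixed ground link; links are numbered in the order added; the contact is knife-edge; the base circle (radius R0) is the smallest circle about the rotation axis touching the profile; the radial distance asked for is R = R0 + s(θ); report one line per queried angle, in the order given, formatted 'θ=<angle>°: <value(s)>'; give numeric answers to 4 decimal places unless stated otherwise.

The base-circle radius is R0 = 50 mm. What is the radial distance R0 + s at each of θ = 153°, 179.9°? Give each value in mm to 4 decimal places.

segment 1 (0° to 145.3°, dwell): s unchanged at 0.0000
θ = 153° falls in segment 2 (145.3° to 188.5°, simple-harmonic, h = 9): β = 153 − 145.3 = 7.7°, B = 43.2°; Δs = 9/2·(1 − cos(π·0.1782)) = 0.6873; s = 0.0000 + 0.6873 = 0.6873
θ = 179.9° falls in segment 2 (145.3° to 188.5°, simple-harmonic, h = 9): β = 179.9 − 145.3 = 34.6°, B = 43.2°; Δs = 9/2·(1 − cos(π·0.8009)) = 8.1483; s = 0.0000 + 8.1483 = 8.1483
θ=153°: R = R0 + s = 50 + 0.6873 = 50.6873
θ=179.9°: R = R0 + s = 50 + 8.1483 = 58.1483

θ=153°: 50.6873
θ=179.9°: 58.1483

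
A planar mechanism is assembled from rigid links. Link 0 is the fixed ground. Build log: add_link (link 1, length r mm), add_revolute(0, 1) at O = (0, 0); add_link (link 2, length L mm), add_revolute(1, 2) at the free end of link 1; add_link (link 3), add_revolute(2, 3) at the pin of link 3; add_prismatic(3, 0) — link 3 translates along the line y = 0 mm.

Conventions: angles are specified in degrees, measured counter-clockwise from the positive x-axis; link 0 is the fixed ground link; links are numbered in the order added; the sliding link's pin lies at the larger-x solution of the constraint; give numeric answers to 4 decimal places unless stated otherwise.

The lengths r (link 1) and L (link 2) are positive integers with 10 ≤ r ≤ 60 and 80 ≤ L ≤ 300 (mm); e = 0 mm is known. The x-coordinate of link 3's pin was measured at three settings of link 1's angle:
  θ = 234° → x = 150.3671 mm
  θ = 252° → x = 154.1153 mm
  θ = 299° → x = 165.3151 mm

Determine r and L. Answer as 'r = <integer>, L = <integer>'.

constraint per measurement: (x − r cos θ)² + (r sin θ − e)² = L²
subtracting the θ₁ and θ₂ equations cancels the r² and L² terms:
r = (x₁² − x₂²) / (2[(x₁cos θ₁ + e sin θ₁) − (x₂cos θ₂ + e sin θ₂)]) = 14.0000 → r = 14
L² = (x₁ − r cos θ₁)² + (r sin θ₁ − e)² = 25281.0045 → L = 159.0000 → L = 159
check at θ₃=299°: x = 165.3151 (printed 165.3151) ✓

r = 14, L = 159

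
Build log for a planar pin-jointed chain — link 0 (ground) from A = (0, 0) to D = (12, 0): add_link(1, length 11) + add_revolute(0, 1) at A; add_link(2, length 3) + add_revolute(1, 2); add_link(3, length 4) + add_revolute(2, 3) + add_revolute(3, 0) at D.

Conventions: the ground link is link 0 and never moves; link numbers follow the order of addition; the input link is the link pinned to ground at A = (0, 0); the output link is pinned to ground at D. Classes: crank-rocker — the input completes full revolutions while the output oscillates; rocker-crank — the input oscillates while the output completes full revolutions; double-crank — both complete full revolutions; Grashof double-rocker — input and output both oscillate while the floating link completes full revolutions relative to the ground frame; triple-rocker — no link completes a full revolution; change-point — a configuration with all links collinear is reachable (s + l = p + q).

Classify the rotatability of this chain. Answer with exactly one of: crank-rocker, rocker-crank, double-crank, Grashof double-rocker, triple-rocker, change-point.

lengths: ground=12, input=11, coupler=3, output=4
sorted: s=3 (shortest), l=12 (longest), p+q=15
s + l = 15 vs p + q = 15
s + l = p + q → change-point (collinear configuration reachable)

change-point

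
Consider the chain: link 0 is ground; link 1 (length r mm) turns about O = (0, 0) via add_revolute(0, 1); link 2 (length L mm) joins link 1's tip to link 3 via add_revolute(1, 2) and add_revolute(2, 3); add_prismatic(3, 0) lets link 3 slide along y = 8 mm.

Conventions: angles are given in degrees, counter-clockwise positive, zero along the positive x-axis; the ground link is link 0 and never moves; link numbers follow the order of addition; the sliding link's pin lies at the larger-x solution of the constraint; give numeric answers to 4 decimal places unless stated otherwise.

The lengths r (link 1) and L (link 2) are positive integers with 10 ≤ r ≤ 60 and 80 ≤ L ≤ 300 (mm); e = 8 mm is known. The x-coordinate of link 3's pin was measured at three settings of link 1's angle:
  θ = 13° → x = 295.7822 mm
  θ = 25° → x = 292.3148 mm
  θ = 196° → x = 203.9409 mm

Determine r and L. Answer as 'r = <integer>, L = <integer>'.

constraint per measurement: (x − r cos θ)² + (r sin θ − e)² = L²
subtracting the θ₁ and θ₂ equations cancels the r² and L² terms:
r = (x₁² − x₂²) / (2[(x₁cos θ₁ + e sin θ₁) − (x₂cos θ₂ + e sin θ₂)]) = 47.0010 → r = 47
L² = (x₁ − r cos θ₁)² + (r sin θ₁ − e)² = 62500.0224 → L = 250.0000 → L = 250
check at θ₃=196°: x = 203.9409 (printed 203.9409) ✓

r = 47, L = 250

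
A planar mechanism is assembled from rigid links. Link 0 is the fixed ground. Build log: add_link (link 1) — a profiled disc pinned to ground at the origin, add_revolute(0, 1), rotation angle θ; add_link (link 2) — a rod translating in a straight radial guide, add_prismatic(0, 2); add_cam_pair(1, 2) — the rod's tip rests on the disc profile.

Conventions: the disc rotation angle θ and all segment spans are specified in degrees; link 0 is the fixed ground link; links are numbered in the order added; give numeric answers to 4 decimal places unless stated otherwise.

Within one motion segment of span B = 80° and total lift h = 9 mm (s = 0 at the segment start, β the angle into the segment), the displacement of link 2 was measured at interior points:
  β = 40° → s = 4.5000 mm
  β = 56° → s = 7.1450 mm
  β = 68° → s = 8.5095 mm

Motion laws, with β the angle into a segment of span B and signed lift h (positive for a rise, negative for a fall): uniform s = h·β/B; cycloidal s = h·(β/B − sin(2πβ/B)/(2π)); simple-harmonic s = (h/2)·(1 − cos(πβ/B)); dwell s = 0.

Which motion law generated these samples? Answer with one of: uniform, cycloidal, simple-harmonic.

candidates at β/B = r: uniform s = h·r (linear in β); cycloidal s = h·(r − sin(2πr)/(2π)); simple-harmonic s = (h/2)(1 − cos(πr))
β=40°: printed 4.5000 | uniform 4.5000, cycloidal 4.5000, simple-harmonic 4.5000
β=56°: printed 7.1450 | uniform 6.3000, cycloidal 7.6623, simple-harmonic 7.1450
β=68°: printed 8.5095 | uniform 7.6500, cycloidal 8.8088, simple-harmonic 8.5095
only one law matches every sample → simple-harmonic

simple-harmonic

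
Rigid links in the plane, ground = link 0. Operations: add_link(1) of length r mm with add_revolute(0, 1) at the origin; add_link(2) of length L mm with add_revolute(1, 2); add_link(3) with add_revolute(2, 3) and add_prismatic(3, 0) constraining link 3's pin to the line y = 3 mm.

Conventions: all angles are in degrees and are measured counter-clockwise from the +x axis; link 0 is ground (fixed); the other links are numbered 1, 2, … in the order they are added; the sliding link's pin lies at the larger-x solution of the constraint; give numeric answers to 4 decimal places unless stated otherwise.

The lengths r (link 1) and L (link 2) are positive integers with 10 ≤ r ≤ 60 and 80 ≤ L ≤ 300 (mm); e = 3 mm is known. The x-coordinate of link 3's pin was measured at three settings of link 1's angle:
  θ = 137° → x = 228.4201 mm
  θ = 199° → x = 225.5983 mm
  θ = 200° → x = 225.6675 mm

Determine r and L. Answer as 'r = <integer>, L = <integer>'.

constraint per measurement: (x − r cos θ)² + (r sin θ − e)² = L²
subtracting the θ₁ and θ₂ equations cancels the r² and L² terms:
r = (x₁² − x₂²) / (2[(x₁cos θ₁ + e sin θ₁) − (x₂cos θ₂ + e sin θ₂)]) = 13.0002 → r = 13
L² = (x₁ − r cos θ₁)² + (r sin θ₁ − e)² = 56643.9992 → L = 238.0000 → L = 238
check at θ₃=200°: x = 225.6675 (printed 225.6675) ✓

r = 13, L = 238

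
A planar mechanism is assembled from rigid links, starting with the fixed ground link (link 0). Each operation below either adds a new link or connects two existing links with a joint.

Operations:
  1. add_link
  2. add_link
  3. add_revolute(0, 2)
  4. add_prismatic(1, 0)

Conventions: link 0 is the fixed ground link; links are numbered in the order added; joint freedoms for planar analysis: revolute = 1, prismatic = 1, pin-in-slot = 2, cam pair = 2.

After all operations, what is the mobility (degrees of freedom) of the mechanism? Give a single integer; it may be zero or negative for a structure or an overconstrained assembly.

L=1 J1=0 J2=0
add link → L=2 J1=0 J2=0
add link → L=3 J1=0 J2=0
R@0,2 dof=1 J1 → L=3 J1=1 J2=0
P@1,0 dof=1 J1 → L=3 J1=2 J2=0
M=3(L−1)−2J1−J2=3·2−2·2−0=2

M = 2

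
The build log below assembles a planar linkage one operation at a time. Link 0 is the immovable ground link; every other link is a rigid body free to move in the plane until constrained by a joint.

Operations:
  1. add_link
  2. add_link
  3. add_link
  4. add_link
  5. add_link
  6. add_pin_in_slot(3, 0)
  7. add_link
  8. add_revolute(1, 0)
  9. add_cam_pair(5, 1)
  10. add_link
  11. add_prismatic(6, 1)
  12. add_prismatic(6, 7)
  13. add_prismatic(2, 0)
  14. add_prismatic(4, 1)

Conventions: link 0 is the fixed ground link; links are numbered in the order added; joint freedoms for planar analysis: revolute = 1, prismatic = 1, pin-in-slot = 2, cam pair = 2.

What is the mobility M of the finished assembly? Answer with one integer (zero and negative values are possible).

ground; <1,0,0>
#1 <2,0,0>
#2 <3,0,0>
#3 <4,0,0>
#4 <5,0,0>
#5 <6,0,0>
PS:3↔0 J2 <6,0,1>
#6 <7,0,1>
R:1↔0 J1 <7,1,1>
C:5↔1 J2 <7,1,2>
#7 <8,1,2>
P:6↔1 J1 <8,2,2>
P:6↔7 J1 <8,3,2>
P:2↔0 J1 <8,4,2>
P:4↔1 J1 <8,5,2>
3×7 − 2×5 − 1×2 = 9

M = 9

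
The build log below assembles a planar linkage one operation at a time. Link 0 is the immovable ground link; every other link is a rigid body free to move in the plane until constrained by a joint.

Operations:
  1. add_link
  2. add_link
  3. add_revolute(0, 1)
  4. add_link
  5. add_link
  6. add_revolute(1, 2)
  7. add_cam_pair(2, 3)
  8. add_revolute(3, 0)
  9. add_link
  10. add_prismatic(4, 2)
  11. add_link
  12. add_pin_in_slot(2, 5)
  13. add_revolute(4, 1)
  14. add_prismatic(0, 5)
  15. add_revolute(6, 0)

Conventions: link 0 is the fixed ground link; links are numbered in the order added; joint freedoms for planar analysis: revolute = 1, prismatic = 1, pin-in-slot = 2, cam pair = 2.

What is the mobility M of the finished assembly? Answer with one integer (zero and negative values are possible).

link 0 = ground. State L|J1|J2 = 1|0|0
+link1  2|0|0
+link2  3|0|0
R(0,1) f=1→J1  3|1|0
+link3  4|1|0
+link4  5|1|0
R(1,2) f=1→J1  5|2|0
C(2,3) f=2→J2  5|2|1
R(3,0) f=1→J1  5|3|1
+link5  6|3|1
P(4,2) f=1→J1  6|4|1
+link6  7|4|1
PS(2,5) f=2→J2  7|4|2
R(4,1) f=1→J1  7|5|2
P(0,5) f=1→J1  7|6|2
R(6,0) f=1→J1  7|7|2
M = 3(7−1)−2·7−2 = 18−14−2 = 2

M = 2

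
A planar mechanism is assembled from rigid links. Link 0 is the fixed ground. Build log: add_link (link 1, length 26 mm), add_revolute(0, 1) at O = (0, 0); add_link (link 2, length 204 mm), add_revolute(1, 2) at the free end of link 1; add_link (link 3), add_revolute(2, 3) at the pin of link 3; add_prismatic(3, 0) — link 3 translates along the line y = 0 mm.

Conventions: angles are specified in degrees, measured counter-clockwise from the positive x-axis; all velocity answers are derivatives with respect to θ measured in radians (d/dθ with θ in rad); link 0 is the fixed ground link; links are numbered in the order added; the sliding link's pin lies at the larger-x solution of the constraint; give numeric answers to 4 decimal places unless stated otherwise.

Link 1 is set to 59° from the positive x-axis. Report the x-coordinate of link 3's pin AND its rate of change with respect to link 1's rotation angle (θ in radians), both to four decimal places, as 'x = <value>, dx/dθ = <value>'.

geometry: r = 26 mm, L = 204 mm, e = 0 mm
crank pin P = (r cos θ, r sin θ) = (13.390990, 22.286350)
h = r sin θ − e = 22.286350 − 0 = 22.286350
x = r cos θ + √(L² − h²) = 13.390990 + 202.778990 = 216.169980
dx/dθ = −r sin θ − h·r cos θ/√(L² − h²) (θ in radians; h = 22.286350) = -23.758082

x = 216.1700, dx/dθ = -23.7581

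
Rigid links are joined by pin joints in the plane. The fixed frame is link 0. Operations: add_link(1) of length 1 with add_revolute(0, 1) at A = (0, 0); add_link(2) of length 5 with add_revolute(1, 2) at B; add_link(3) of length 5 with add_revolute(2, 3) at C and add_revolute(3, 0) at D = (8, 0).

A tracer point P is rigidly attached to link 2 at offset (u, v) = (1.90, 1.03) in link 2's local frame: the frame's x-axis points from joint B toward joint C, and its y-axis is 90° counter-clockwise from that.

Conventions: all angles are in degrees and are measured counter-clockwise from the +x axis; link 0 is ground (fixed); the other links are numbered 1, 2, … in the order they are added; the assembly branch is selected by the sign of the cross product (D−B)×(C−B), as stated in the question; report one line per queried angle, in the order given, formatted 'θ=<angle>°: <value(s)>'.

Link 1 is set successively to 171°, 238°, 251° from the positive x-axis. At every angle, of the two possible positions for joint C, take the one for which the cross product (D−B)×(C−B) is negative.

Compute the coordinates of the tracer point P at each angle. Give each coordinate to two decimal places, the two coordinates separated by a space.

A=(0,0), D=(8.00,0)
θ=171°: B = A + 1.00·(cos171°, sin171°) = (-0.9877, 0.1564)
θ=171°: |BD| = 8.9890
θ=171°: circle(B,5.00) ∩ circle(D,5.00): a=4.4945, h=2.1907
θ=171°:   candidates: C₊=(3.5443,2.2686) cross=19.692; C₋=(3.4680,-2.1122) cross=-19.692
θ=171°:   branch - wants cross < 0 → take C=(3.4680,-2.1122) (cross=-19.692)
θ=171°: ex = (C−B)/|BC| = (0.8911,-0.4537); ey = (0.4537,0.8911)
θ=171°: P = B + 1.90·ex + 1.03·ey = (1.1728,0.2122)
θ=238°: B = A + 1.00·(cos238°, sin238°) = (-0.5299, -0.8480)
θ=238°: |BD| = 8.5720
θ=238°: circle(B,5.00) ∩ circle(D,5.00): a=4.2860, h=2.5749
θ=238°:   candidates: C₊=(3.4803,2.1383) cross=22.072; C₋=(3.9898,-2.9863) cross=-22.072
θ=238°:   branch - wants cross < 0 → take C=(3.9898,-2.9863) (cross=-22.072)
θ=238°: ex = (C−B)/|BC| = (0.9039,-0.4277); ey = (0.4277,0.9039)
θ=238°: P = B + 1.90·ex + 1.03·ey = (1.6281,-0.7295)
θ=251°: B = A + 1.00·(cos251°, sin251°) = (-0.3256, -0.9455)
θ=251°: |BD| = 8.3791
θ=251°: circle(B,5.00) ∩ circle(D,5.00): a=4.1895, h=2.7291
θ=251°:   candidates: C₊=(3.5293,2.2389) cross=22.867; C₋=(4.1452,-3.1844) cross=-22.867
θ=251°:   branch - wants cross < 0 → take C=(4.1452,-3.1844) (cross=-22.867)
θ=251°: ex = (C−B)/|BC| = (0.8941,-0.4478); ey = (0.4478,0.8941)
θ=251°: P = B + 1.90·ex + 1.03·ey = (1.8345,-0.8753)

θ=171°: 1.17 0.21
θ=238°: 1.63 -0.73
θ=251°: 1.83 -0.88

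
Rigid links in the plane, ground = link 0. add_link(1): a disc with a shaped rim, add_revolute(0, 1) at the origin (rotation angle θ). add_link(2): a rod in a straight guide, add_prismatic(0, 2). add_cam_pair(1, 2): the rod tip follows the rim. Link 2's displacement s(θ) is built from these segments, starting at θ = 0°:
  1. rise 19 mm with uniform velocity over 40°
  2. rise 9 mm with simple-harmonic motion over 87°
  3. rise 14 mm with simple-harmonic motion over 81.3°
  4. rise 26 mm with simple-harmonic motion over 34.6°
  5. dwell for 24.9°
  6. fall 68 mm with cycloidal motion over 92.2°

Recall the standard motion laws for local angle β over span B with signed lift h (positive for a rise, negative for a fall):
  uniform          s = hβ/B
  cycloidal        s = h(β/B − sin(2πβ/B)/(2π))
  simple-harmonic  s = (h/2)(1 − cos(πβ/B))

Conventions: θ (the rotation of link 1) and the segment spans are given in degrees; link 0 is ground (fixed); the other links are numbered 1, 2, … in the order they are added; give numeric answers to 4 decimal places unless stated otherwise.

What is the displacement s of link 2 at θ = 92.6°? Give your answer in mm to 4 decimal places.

segment 1 (0° to 40°, uniform, h = 19) is passed completely: s = 0.0000 + (19) = 19.0000
θ = 92.6° falls in segment 2 (40° to 127°, simple-harmonic, h = 9): β = 92.6 − 40 = 52.6°, B = 87°; Δs = 9/2·(1 − cos(π·0.6046)) = 5.9522; s = 19.0000 + 5.9522 = 24.9522

24.9522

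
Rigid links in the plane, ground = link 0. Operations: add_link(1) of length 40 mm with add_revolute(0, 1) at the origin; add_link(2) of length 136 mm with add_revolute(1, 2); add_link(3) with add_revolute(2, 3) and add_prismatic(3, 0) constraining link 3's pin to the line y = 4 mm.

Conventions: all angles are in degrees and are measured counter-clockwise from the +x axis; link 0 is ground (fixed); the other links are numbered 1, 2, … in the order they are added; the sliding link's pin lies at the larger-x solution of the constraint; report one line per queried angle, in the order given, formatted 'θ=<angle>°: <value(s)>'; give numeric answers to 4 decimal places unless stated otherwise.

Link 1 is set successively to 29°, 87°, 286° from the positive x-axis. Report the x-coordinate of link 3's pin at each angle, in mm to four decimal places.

geometry: r = 40 mm, L = 136 mm, e = 4 mm
θ=29°: crank pin P = (r cos θ, r sin θ) = (34.984788, 19.392385)
θ=29°: h = r sin θ − e = 19.392385 − 4 = 15.392385
θ=29°: x = r cos θ + √(L² − h²) = 34.984788 + 135.126143 = 170.110931
θ=87°: crank pin P = (r cos θ, r sin θ) = (2.093438, 39.945181)
θ=87°: h = r sin θ − e = 39.945181 − 4 = 35.945181
θ=87°: x = r cos θ + √(L² − h²) = 2.093438 + 131.163806 = 133.257244
θ=286°: crank pin P = (r cos θ, r sin θ) = (11.025494, -38.450468)
θ=286°: h = r sin θ − e = -38.450468 − 4 = -42.450468
θ=286°: x = r cos θ + √(L² − h²) = 11.025494 + 129.205100 = 140.230594

θ=29°: 170.1109
θ=87°: 133.2572
θ=286°: 140.2306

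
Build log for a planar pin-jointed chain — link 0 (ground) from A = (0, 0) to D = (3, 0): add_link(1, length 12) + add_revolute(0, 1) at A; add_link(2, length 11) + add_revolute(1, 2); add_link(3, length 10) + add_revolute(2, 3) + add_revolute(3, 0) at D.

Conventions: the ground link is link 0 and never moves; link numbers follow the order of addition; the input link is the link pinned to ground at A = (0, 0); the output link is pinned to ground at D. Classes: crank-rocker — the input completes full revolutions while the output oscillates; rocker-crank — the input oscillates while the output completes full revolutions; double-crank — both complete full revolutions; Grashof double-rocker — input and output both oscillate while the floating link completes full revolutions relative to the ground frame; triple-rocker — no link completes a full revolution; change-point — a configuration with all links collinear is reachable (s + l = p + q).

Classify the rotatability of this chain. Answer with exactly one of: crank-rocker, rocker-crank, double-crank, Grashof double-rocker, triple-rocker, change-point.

lengths: ground=3, input=12, coupler=11, output=10
sorted: s=3 (shortest), l=12 (longest), p+q=21
s + l = 15 vs p + q = 21
s + l < p + q (Grashof) with shortest = ground link → double-crank

double-crank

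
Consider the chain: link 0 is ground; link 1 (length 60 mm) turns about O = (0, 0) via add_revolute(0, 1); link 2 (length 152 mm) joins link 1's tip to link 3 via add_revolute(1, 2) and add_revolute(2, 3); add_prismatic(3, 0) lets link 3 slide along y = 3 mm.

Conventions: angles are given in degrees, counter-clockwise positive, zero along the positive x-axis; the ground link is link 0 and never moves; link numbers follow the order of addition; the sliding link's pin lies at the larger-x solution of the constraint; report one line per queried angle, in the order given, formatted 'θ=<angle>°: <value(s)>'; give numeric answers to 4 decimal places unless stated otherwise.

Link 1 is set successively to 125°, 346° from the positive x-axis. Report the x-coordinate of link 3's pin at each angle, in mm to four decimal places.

geometry: r = 60 mm, L = 152 mm, e = 3 mm
θ=125°: crank pin P = (r cos θ, r sin θ) = (-34.414586, 49.149123)
θ=125°: h = r sin θ − e = 49.149123 − 3 = 46.149123
θ=125°: x = r cos θ + √(L² − h²) = -34.414586 + 144.824924 = 110.410337
θ=346°: crank pin P = (r cos θ, r sin θ) = (58.217744, -14.515314)
θ=346°: h = r sin θ − e = -14.515314 − 3 = -17.515314
θ=346°: x = r cos θ + √(L² − h²) = 58.217744 + 150.987462 = 209.205206

θ=125°: 110.4103
θ=346°: 209.2052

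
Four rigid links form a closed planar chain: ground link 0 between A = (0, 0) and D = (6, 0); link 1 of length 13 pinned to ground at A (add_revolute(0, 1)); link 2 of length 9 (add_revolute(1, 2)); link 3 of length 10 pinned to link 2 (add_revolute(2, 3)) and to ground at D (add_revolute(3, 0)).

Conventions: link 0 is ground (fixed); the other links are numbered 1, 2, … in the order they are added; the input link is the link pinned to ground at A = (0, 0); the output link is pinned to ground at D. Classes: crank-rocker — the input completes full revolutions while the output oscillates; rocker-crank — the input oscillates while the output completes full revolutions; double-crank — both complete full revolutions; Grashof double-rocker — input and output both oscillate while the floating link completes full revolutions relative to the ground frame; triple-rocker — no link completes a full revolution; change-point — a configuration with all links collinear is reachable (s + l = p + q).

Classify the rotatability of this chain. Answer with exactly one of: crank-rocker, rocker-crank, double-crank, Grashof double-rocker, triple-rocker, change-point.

lengths: ground=6, input=13, coupler=9, output=10
sorted: s=6 (shortest), l=13 (longest), p+q=19
s + l = 19 vs p + q = 19
s + l = p + q → change-point (collinear configuration reachable)

change-point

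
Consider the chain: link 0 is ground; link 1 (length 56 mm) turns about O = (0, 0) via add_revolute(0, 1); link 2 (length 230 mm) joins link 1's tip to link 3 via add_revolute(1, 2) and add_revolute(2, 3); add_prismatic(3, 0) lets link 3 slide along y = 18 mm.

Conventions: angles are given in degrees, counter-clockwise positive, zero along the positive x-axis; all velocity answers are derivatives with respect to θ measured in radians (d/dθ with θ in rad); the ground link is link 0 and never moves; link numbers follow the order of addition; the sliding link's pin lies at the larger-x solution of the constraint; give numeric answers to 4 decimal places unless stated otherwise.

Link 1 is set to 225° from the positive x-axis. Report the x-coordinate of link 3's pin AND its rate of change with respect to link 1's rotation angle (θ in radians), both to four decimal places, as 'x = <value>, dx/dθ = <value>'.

geometry: r = 56 mm, L = 230 mm, e = 18 mm
crank pin P = (r cos θ, r sin θ) = (-39.597980, -39.597980)
h = r sin θ − e = -39.597980 − 18 = -57.597980
x = r cos θ + √(L² − h²) = -39.597980 + 222.671221 = 183.073241
dx/dθ = −r sin θ − h·r cos θ/√(L² − h²) (θ in radians; h = -57.597980) = 29.355239

x = 183.0732, dx/dθ = 29.3552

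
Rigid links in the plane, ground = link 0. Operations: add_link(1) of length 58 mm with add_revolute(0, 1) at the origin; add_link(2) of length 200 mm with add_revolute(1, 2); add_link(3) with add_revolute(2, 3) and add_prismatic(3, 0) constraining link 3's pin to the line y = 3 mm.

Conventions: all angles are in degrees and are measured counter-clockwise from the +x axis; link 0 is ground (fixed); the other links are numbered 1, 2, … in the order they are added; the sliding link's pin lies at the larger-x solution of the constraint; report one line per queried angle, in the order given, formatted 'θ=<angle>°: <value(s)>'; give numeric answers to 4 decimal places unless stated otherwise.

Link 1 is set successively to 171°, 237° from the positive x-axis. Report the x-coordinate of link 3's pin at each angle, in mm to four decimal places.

geometry: r = 58 mm, L = 200 mm, e = 3 mm
θ=171°: crank pin P = (r cos θ, r sin θ) = (-57.285924, 9.073199)
θ=171°: h = r sin θ − e = 9.073199 − 3 = 6.073199
θ=171°: x = r cos θ + √(L² − h²) = -57.285924 + 199.907769 = 142.621846
θ=237°: crank pin P = (r cos θ, r sin θ) = (-31.589064, -48.642893)
θ=237°: h = r sin θ − e = -48.642893 − 3 = -51.642893
θ=237°: x = r cos θ + √(L² − h²) = -31.589064 + 193.217524 = 161.628460

θ=171°: 142.6218
θ=237°: 161.6285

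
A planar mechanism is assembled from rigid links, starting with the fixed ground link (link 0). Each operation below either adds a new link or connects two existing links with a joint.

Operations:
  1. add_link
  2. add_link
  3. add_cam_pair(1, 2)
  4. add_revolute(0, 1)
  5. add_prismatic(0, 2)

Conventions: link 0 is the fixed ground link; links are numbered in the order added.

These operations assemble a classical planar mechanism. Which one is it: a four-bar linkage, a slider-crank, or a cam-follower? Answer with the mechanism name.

links: 3 (incl. ground); joints: 1 revolute, 1 prismatic, 1 higher (cam) pair, forming one closed loop
3 links, revolute + prismatic + higher pair in one loop → cam-follower

cam-follower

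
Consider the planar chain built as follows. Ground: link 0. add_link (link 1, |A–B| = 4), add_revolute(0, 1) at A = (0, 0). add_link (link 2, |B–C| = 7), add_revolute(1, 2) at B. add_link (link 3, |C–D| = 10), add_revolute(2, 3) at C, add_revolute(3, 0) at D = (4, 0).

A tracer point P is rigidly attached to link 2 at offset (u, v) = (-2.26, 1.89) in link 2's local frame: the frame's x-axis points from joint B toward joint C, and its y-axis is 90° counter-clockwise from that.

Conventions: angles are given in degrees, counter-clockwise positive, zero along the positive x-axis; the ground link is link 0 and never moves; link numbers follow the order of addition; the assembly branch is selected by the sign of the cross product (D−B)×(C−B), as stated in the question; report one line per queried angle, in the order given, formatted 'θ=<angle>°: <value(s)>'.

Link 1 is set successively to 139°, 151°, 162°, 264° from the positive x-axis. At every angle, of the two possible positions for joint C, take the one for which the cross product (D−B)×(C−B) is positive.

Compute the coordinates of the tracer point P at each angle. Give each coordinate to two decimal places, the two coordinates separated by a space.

A=(0,0), D=(4.00,0)
θ=139°: B = A + 4.00·(cos139°, sin139°) = (-3.0188, 2.6242)
θ=139°: |BD| = 7.4934
θ=139°: circle(B,7.00) ∩ circle(D,10.00): a=0.3437, h=6.9916
θ=139°:   candidates: C₊=(-0.2484,9.0527) cross=52.390; C₋=(-5.1454,-4.0449) cross=-52.390
θ=139°:   branch + wants cross > 0 → take C=(-0.2484,9.0527) (cross=52.390)
θ=139°: ex = (C−B)/|BC| = (0.3958,0.9183); ey = (-0.9183,0.3958)
θ=139°: P = B + -2.26·ex + 1.89·ey = (-5.6490,1.2968)
θ=151°: B = A + 4.00·(cos151°, sin151°) = (-3.4985, 1.9392)
θ=151°: |BD| = 7.7452
θ=151°: circle(B,7.00) ∩ circle(D,10.00): a=0.5802, h=6.9759
θ=151°:   candidates: C₊=(-1.1901,8.5477) cross=54.030; C₋=(-4.6834,-4.9597) cross=-54.030
θ=151°:   branch + wants cross > 0 → take C=(-1.1901,8.5477) (cross=54.030)
θ=151°: ex = (C−B)/|BC| = (0.3298,0.9441); ey = (-0.9441,0.3298)
θ=151°: P = B + -2.26·ex + 1.89·ey = (-6.0280,0.4289)
θ=162°: B = A + 4.00·(cos162°, sin162°) = (-3.8042, 1.2361)
θ=162°: |BD| = 7.9015
θ=162°: circle(B,7.00) ∩ circle(D,10.00): a=0.7235, h=6.9625
θ=162°:   candidates: C₊=(-2.0004,7.9997) cross=55.014; C₋=(-4.1788,-5.7539) cross=-55.014
θ=162°:   branch + wants cross > 0 → take C=(-2.0004,7.9997) (cross=55.014)
θ=162°: ex = (C−B)/|BC| = (0.2577,0.9662); ey = (-0.9662,0.2577)
θ=162°: P = B + -2.26·ex + 1.89·ey = (-6.2128,-0.4606)
θ=264°: B = A + 4.00·(cos264°, sin264°) = (-0.4181, -3.9781)
θ=264°: |BD| = 5.9452
θ=264°: circle(B,7.00) ∩ circle(D,10.00): a=-1.3166, h=6.8751
θ=264°:   candidates: C₊=(-5.9969,0.2501) cross=40.873; C₋=(3.2038,-9.9682) cross=-40.873
θ=264°:   branch + wants cross > 0 → take C=(-5.9969,0.2501) (cross=40.873)
θ=264°: ex = (C−B)/|BC| = (-0.7970,0.6040); ey = (-0.6040,-0.7970)
θ=264°: P = B + -2.26·ex + 1.89·ey = (0.2414,-6.8494)

θ=139°: -5.65 1.30
θ=151°: -6.03 0.43
θ=162°: -6.21 -0.46
θ=264°: 0.24 -6.85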